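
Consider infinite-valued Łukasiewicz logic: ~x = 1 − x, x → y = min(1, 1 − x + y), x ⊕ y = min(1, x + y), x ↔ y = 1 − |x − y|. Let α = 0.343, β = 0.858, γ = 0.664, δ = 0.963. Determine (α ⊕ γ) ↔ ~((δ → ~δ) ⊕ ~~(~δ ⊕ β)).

0.031

α ⊕ γ = min(1, 0.343 + 0.664) = min(1, 1.007) = 1.000
~δ = 1 − 0.963 = 0.037
δ → ~δ = min(1, 1 − 0.963 + 0.037) = min(1, 0.074) = 0.074
~δ ⊕ β = min(1, 0.037 + 0.858) = min(1, 0.895) = 0.895
~(~δ ⊕ β) = 1 − 0.895 = 0.105
~~(~δ ⊕ β) = 1 − 0.105 = 0.895
(δ → ~δ) ⊕ ~~(~δ ⊕ β) = min(1, 0.074 + 0.895) = min(1, 0.969) = 0.969
~((δ → ~δ) ⊕ ~~(~δ ⊕ β)) = 1 − 0.969 = 0.031
(α ⊕ γ) ↔ ~((δ → ~δ) ⊕ ~~(~δ ⊕ β)) = 1 − |1.000 − 0.031| = 1 − 0.969 = 0.031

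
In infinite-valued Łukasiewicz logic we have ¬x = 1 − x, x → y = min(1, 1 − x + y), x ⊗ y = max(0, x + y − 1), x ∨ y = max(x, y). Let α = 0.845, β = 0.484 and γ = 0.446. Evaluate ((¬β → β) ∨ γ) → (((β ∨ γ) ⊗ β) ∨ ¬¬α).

¬β = 1 − 0.484 = 0.516
¬β → β = min(1, 1 − 0.516 + 0.484) = min(1, 0.968) = 0.968
(¬β → β) ∨ γ = max(0.968, 0.446) = 0.968
β ∨ γ = max(0.484, 0.446) = 0.484
(β ∨ γ) ⊗ β = max(0, 0.484 + 0.484 − 1) = max(0, -0.032) = 0.000
¬α = 1 − 0.845 = 0.155
¬¬α = 1 − 0.155 = 0.845
((β ∨ γ) ⊗ β) ∨ ¬¬α = max(0.000, 0.845) = 0.845
((¬β → β) ∨ γ) → (((β ∨ γ) ⊗ β) ∨ ¬¬α) = min(1, 1 − 0.968 + 0.845) = min(1, 0.877) = 0.877

0.877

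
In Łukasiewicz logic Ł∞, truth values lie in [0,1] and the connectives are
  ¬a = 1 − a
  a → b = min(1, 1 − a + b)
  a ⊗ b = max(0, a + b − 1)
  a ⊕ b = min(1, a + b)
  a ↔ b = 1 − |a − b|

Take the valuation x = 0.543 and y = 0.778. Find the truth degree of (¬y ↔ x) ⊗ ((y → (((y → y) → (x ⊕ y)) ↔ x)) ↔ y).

¬y = 1 − 0.778 = 0.222
¬y ↔ x = 1 − |0.222 − 0.543| = 1 − 0.321 = 0.679
y → y = min(1, 1 − 0.778 + 0.778) = min(1, 1.000) = 1.000
x ⊕ y = min(1, 0.543 + 0.778) = min(1, 1.321) = 1.000
(y → y) → (x ⊕ y) = min(1, 1 − 1.000 + 1.000) = min(1, 1.000) = 1.000
((y → y) → (x ⊕ y)) ↔ x = 1 − |1.000 − 0.543| = 1 − 0.457 = 0.543
y → (((y → y) → (x ⊕ y)) ↔ x) = min(1, 1 − 0.778 + 0.543) = min(1, 0.765) = 0.765
(y → (((y → y) → (x ⊕ y)) ↔ x)) ↔ y = 1 − |0.765 − 0.778| = 1 − 0.013 = 0.987
(¬y ↔ x) ⊗ ((y → (((y → y) → (x ⊕ y)) ↔ x)) ↔ y) = max(0, 0.679 + 0.987 − 1) = max(0, 0.666) = 0.666

0.666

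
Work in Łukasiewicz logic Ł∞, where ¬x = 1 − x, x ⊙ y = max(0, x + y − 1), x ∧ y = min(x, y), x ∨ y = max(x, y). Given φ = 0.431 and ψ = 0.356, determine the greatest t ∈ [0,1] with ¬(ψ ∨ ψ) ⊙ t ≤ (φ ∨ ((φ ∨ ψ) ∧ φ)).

0.787

ψ ∨ ψ = max(0.356, 0.356) = 0.356
¬(ψ ∨ ψ) = 1 − 0.356 = 0.644
So the left factor is ¬(ψ ∨ ψ) = 0.644.
φ ∨ ψ = max(0.431, 0.356) = 0.431
(φ ∨ ψ) ∧ φ = min(0.431, 0.431) = 0.431
φ ∨ ((φ ∨ ψ) ∧ φ) = max(0.431, 0.431) = 0.431
So the right-hand bound is φ ∨ ((φ ∨ ψ) ∧ φ) = 0.431.
The residuum of the Łukasiewicz t-norm gives the supremum: min(1, 1 − 0.644 + 0.431).
1 − 0.644 + 0.431 = 0.787, so t = min(1, 0.787) = 0.787.
Check: 0.644 ⊙ 0.787 = max(0, 0.431) = 0.431 ≤ 0.431.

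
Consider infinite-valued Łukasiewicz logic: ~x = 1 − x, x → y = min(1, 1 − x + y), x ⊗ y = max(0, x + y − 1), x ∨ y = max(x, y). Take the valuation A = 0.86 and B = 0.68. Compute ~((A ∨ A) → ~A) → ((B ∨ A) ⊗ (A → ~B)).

A ∨ A = max(0.86, 0.86) = 0.86
~A = 1 − 0.86 = 0.14
(A ∨ A) → ~A = min(1, 1 − 0.86 + 0.14) = min(1, 0.28) = 0.28
~((A ∨ A) → ~A) = 1 − 0.28 = 0.72
B ∨ A = max(0.68, 0.86) = 0.86
~B = 1 − 0.68 = 0.32
A → ~B = min(1, 1 − 0.86 + 0.32) = min(1, 0.46) = 0.46
(B ∨ A) ⊗ (A → ~B) = max(0, 0.86 + 0.46 − 1) = max(0, 0.32) = 0.32
~((A ∨ A) → ~A) → ((B ∨ A) ⊗ (A → ~B)) = min(1, 1 − 0.72 + 0.32) = min(1, 0.60) = 0.60

0.60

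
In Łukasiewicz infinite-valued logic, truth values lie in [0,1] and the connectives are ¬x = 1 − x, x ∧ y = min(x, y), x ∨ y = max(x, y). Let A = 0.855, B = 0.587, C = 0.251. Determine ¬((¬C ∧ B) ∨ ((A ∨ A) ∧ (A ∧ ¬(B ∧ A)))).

¬C = 1 − 0.251 = 0.749
¬C ∧ B = min(0.749, 0.587) = 0.587
A ∨ A = max(0.855, 0.855) = 0.855
B ∧ A = min(0.587, 0.855) = 0.587
¬(B ∧ A) = 1 − 0.587 = 0.413
A ∧ ¬(B ∧ A) = min(0.855, 0.413) = 0.413
(A ∨ A) ∧ (A ∧ ¬(B ∧ A)) = min(0.855, 0.413) = 0.413
(¬C ∧ B) ∨ ((A ∨ A) ∧ (A ∧ ¬(B ∧ A))) = max(0.587, 0.413) = 0.587
¬((¬C ∧ B) ∨ ((A ∨ A) ∧ (A ∧ ¬(B ∧ A)))) = 1 − 0.587 = 0.413

0.413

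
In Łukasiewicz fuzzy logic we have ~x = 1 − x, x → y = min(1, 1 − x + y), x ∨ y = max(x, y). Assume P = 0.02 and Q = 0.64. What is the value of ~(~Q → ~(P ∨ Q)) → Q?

~Q = 1 − 0.64 = 0.36
P ∨ Q = max(0.02, 0.64) = 0.64
~(P ∨ Q) = 1 − 0.64 = 0.36
~Q → ~(P ∨ Q) = min(1, 1 − 0.36 + 0.36) = min(1, 1.00) = 1.00
~(~Q → ~(P ∨ Q)) = 1 − 1.00 = 0.00
~(~Q → ~(P ∨ Q)) → Q = min(1, 1 − 0.00 + 0.64) = min(1, 1.64) = 1.00

1.00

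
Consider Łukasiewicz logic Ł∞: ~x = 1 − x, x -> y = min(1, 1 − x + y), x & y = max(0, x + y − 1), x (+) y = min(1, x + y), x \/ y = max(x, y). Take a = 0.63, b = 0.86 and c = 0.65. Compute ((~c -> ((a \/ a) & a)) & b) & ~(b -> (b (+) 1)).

~c = 1 − 0.65 = 0.35
a \/ a = max(0.63, 0.63) = 0.63
(a \/ a) & a = max(0, 0.63 + 0.63 − 1) = max(0, 0.26) = 0.26
~c -> ((a \/ a) & a) = min(1, 1 − 0.35 + 0.26) = min(1, 0.91) = 0.91
(~c -> ((a \/ a) & a)) & b = max(0, 0.91 + 0.86 − 1) = max(0, 0.77) = 0.77
b (+) 1 = min(1, 0.86 + 1.00) = min(1, 1.86) = 1.00
b -> (b (+) 1) = min(1, 1 − 0.86 + 1.00) = min(1, 1.14) = 1.00
~(b -> (b (+) 1)) = 1 − 1.00 = 0.00
((~c -> ((a \/ a) & a)) & b) & ~(b -> (b (+) 1)) = max(0, 0.77 + 0.00 − 1) = max(0, -0.23) = 0.00

0.00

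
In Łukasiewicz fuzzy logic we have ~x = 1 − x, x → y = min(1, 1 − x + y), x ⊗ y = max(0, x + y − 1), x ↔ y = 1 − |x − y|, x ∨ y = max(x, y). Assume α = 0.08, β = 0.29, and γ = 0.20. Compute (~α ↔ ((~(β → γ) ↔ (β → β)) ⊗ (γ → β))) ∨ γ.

0.20

~α = 1 − 0.08 = 0.92
β → γ = min(1, 1 − 0.29 + 0.20) = min(1, 0.91) = 0.91
~(β → γ) = 1 − 0.91 = 0.09
β → β = min(1, 1 − 0.29 + 0.29) = min(1, 1.00) = 1.00
~(β → γ) ↔ (β → β) = 1 − |0.09 − 1.00| = 1 − 0.91 = 0.09
γ → β = min(1, 1 − 0.20 + 0.29) = min(1, 1.09) = 1.00
(~(β → γ) ↔ (β → β)) ⊗ (γ → β) = max(0, 0.09 + 1.00 − 1) = max(0, 0.09) = 0.09
~α ↔ ((~(β → γ) ↔ (β → β)) ⊗ (γ → β)) = 1 − |0.92 − 0.09| = 1 − 0.83 = 0.17
(~α ↔ ((~(β → γ) ↔ (β → β)) ⊗ (γ → β))) ∨ γ = max(0.17, 0.20) = 0.20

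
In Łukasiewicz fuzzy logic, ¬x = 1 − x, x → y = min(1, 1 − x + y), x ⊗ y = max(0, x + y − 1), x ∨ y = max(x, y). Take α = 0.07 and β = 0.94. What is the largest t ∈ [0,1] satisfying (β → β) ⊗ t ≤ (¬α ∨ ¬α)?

β → β = min(1, 1 − 0.94 + 0.94) = min(1, 1.00) = 1.00
So the left factor is β → β = 1.00.
¬α = 1 − 0.07 = 0.93
¬α ∨ ¬α = max(0.93, 0.93) = 0.93
So the right-hand bound is ¬α ∨ ¬α = 0.93.
The residuum of the Łukasiewicz t-norm gives the supremum: min(1, 1 − 1.00 + 0.93).
1 − 1.00 + 0.93 = 0.93, so t = min(1, 0.93) = 0.93.
Check: 1.00 ⊗ 0.93 = max(0, 0.93) = 0.93 ≤ 0.93.

0.93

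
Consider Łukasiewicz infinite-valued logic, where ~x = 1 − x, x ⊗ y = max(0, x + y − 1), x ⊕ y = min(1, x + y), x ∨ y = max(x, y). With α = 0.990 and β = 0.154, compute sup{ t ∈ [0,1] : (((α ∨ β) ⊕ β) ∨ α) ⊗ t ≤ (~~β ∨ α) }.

0.990

α ∨ β = max(0.990, 0.154) = 0.990
(α ∨ β) ⊕ β = min(1, 0.990 + 0.154) = min(1, 1.144) = 1.000
((α ∨ β) ⊕ β) ∨ α = max(1.000, 0.990) = 1.000
So the left factor is ((α ∨ β) ⊕ β) ∨ α = 1.000.
~β = 1 − 0.154 = 0.846
~~β = 1 − 0.846 = 0.154
~~β ∨ α = max(0.154, 0.990) = 0.990
So the right-hand bound is ~~β ∨ α = 0.990.
The residuum of the Łukasiewicz t-norm gives the supremum: min(1, 1 − 1.000 + 0.990).
1 − 1.000 + 0.990 = 0.990, so t = min(1, 0.990) = 0.990.
Check: 1.000 ⊗ 0.990 = max(0, 0.990) = 0.990 ≤ 0.990.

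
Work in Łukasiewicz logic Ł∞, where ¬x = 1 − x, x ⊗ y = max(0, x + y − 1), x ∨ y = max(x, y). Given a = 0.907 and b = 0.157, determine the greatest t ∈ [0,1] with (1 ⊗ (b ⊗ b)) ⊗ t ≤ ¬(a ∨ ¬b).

1.000

b ⊗ b = max(0, 0.157 + 0.157 − 1) = max(0, -0.686) = 0.000
1 ⊗ (b ⊗ b) = max(0, 1.000 + 0.000 − 1) = max(0, 0.000) = 0.000
So the left factor is 1 ⊗ (b ⊗ b) = 0.000.
¬b = 1 − 0.157 = 0.843
a ∨ ¬b = max(0.907, 0.843) = 0.907
¬(a ∨ ¬b) = 1 − 0.907 = 0.093
So the right-hand bound is ¬(a ∨ ¬b) = 0.093.
The residuum of the Łukasiewicz t-norm gives the supremum: min(1, 1 − 0.000 + 0.093).
1 − 0.000 + 0.093 = 1.093, so t = min(1, 1.093) = 1.000.
Check: 0.000 ⊗ 1.000 = max(0, 0.000) = 0.000 ≤ 0.093.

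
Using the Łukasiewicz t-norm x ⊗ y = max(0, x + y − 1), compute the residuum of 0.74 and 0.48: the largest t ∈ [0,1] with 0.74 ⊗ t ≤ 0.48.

The residuum of the Łukasiewicz t-norm gives the supremum: min(1, 1 − 0.74 + 0.48).
1 − 0.74 + 0.48 = 0.74, so t = min(1, 0.74) = 0.74.
Check: 0.74 ⊗ 0.74 = max(0, 0.48) = 0.48 ≤ 0.48.

0.74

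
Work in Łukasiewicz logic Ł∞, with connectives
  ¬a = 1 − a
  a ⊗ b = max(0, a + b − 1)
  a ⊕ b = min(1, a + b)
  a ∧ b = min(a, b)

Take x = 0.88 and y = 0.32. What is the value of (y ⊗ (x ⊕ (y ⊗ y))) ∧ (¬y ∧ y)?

y ⊗ y = max(0, 0.32 + 0.32 − 1) = max(0, -0.36) = 0.00
x ⊕ (y ⊗ y) = min(1, 0.88 + 0.00) = min(1, 0.88) = 0.88
y ⊗ (x ⊕ (y ⊗ y)) = max(0, 0.32 + 0.88 − 1) = max(0, 0.20) = 0.20
¬y = 1 − 0.32 = 0.68
¬y ∧ y = min(0.68, 0.32) = 0.32
(y ⊗ (x ⊕ (y ⊗ y))) ∧ (¬y ∧ y) = min(0.20, 0.32) = 0.20

0.20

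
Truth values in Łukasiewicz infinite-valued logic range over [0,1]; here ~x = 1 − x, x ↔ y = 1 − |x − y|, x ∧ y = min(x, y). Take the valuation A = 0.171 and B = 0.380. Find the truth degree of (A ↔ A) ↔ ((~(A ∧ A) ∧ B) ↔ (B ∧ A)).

0.791

A ↔ A = 1 − |0.171 − 0.171| = 1 − 0.000 = 1.000
A ∧ A = min(0.171, 0.171) = 0.171
~(A ∧ A) = 1 − 0.171 = 0.829
~(A ∧ A) ∧ B = min(0.829, 0.380) = 0.380
B ∧ A = min(0.380, 0.171) = 0.171
(~(A ∧ A) ∧ B) ↔ (B ∧ A) = 1 − |0.380 − 0.171| = 1 − 0.209 = 0.791
(A ↔ A) ↔ ((~(A ∧ A) ∧ B) ↔ (B ∧ A)) = 1 − |1.000 − 0.791| = 1 − 0.209 = 0.791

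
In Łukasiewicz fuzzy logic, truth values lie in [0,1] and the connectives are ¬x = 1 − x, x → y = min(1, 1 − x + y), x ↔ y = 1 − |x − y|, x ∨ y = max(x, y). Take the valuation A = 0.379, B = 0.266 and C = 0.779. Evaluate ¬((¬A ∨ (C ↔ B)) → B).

¬A = 1 − 0.379 = 0.621
C ↔ B = 1 − |0.779 − 0.266| = 1 − 0.513 = 0.487
¬A ∨ (C ↔ B) = max(0.621, 0.487) = 0.621
(¬A ∨ (C ↔ B)) → B = min(1, 1 − 0.621 + 0.266) = min(1, 0.645) = 0.645
¬((¬A ∨ (C ↔ B)) → B) = 1 − 0.645 = 0.355

0.355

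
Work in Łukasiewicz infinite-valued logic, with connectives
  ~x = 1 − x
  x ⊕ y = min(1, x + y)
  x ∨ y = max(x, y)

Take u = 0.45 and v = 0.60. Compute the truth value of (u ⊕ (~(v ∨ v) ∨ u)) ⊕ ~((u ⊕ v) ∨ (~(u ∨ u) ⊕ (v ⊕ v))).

v ∨ v = max(0.60, 0.60) = 0.60
~(v ∨ v) = 1 − 0.60 = 0.40
~(v ∨ v) ∨ u = max(0.40, 0.45) = 0.45
u ⊕ (~(v ∨ v) ∨ u) = min(1, 0.45 + 0.45) = min(1, 0.90) = 0.90
u ⊕ v = min(1, 0.45 + 0.60) = min(1, 1.05) = 1.00
u ∨ u = max(0.45, 0.45) = 0.45
~(u ∨ u) = 1 − 0.45 = 0.55
v ⊕ v = min(1, 0.60 + 0.60) = min(1, 1.20) = 1.00
~(u ∨ u) ⊕ (v ⊕ v) = min(1, 0.55 + 1.00) = min(1, 1.55) = 1.00
(u ⊕ v) ∨ (~(u ∨ u) ⊕ (v ⊕ v)) = max(1.00, 1.00) = 1.00
~((u ⊕ v) ∨ (~(u ∨ u) ⊕ (v ⊕ v))) = 1 − 1.00 = 0.00
(u ⊕ (~(v ∨ v) ∨ u)) ⊕ ~((u ⊕ v) ∨ (~(u ∨ u) ⊕ (v ⊕ v))) = min(1, 0.90 + 0.00) = min(1, 0.90) = 0.90

0.90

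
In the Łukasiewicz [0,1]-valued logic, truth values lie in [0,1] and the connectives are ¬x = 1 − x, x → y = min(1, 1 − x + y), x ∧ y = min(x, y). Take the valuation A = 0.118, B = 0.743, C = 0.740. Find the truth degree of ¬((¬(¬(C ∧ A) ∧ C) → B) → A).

0.882

C ∧ A = min(0.740, 0.118) = 0.118
¬(C ∧ A) = 1 − 0.118 = 0.882
¬(C ∧ A) ∧ C = min(0.882, 0.740) = 0.740
¬(¬(C ∧ A) ∧ C) = 1 − 0.740 = 0.260
¬(¬(C ∧ A) ∧ C) → B = min(1, 1 − 0.260 + 0.743) = min(1, 1.483) = 1.000
(¬(¬(C ∧ A) ∧ C) → B) → A = min(1, 1 − 1.000 + 0.118) = min(1, 0.118) = 0.118
¬((¬(¬(C ∧ A) ∧ C) → B) → A) = 1 − 0.118 = 0.882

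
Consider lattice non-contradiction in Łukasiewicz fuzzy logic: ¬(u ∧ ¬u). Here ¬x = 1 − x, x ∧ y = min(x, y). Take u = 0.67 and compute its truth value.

¬u = 1 − 0.67 = 0.33
u ∧ ¬u = min(0.67, 0.33) = 0.33
¬(u ∧ ¬u) = 1 − 0.33 = 0.67
(The value 0.67 < 1 shows this instance is not satisfied; not a Ł∞-tautology — its value is 1 − min(a, 1−a).)

0.67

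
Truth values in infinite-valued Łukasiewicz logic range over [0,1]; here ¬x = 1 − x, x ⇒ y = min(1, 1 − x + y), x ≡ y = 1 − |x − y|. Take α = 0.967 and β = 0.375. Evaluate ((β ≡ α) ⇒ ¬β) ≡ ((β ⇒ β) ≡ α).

β ≡ α = 1 − |0.375 − 0.967| = 1 − 0.592 = 0.408
¬β = 1 − 0.375 = 0.625
(β ≡ α) ⇒ ¬β = min(1, 1 − 0.408 + 0.625) = min(1, 1.217) = 1.000
β ⇒ β = min(1, 1 − 0.375 + 0.375) = min(1, 1.000) = 1.000
(β ⇒ β) ≡ α = 1 − |1.000 − 0.967| = 1 − 0.033 = 0.967
((β ≡ α) ⇒ ¬β) ≡ ((β ⇒ β) ≡ α) = 1 − |1.000 − 0.967| = 1 − 0.033 = 0.967

0.967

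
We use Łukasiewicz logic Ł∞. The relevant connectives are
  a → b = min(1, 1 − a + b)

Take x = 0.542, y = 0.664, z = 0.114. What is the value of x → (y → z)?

y → z = min(1, 1 − 0.664 + 0.114) = min(1, 0.450) = 0.450
x → (y → z) = min(1, 1 − 0.542 + 0.450) = min(1, 0.908) = 0.908

0.908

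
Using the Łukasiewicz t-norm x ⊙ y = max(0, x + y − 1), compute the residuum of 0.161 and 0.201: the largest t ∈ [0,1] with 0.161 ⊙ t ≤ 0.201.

1.000

The residuum of the Łukasiewicz t-norm gives the supremum: min(1, 1 − 0.161 + 0.201).
1 − 0.161 + 0.201 = 1.040, so t = min(1, 1.040) = 1.000.
Check: 0.161 ⊙ 1.000 = max(0, 0.161) = 0.161 ≤ 0.201.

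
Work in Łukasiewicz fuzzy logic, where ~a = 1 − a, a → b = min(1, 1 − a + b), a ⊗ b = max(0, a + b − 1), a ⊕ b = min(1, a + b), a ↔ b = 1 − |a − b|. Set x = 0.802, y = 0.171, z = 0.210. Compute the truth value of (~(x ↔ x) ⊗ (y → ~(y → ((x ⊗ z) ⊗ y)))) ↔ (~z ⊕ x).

0.000

x ↔ x = 1 − |0.802 − 0.802| = 1 − 0.000 = 1.000
~(x ↔ x) = 1 − 1.000 = 0.000
x ⊗ z = max(0, 0.802 + 0.210 − 1) = max(0, 0.012) = 0.012
(x ⊗ z) ⊗ y = max(0, 0.012 + 0.171 − 1) = max(0, -0.817) = 0.000
y → ((x ⊗ z) ⊗ y) = min(1, 1 − 0.171 + 0.000) = min(1, 0.829) = 0.829
~(y → ((x ⊗ z) ⊗ y)) = 1 − 0.829 = 0.171
y → ~(y → ((x ⊗ z) ⊗ y)) = min(1, 1 − 0.171 + 0.171) = min(1, 1.000) = 1.000
~(x ↔ x) ⊗ (y → ~(y → ((x ⊗ z) ⊗ y))) = max(0, 0.000 + 1.000 − 1) = max(0, 0.000) = 0.000
~z = 1 − 0.210 = 0.790
~z ⊕ x = min(1, 0.790 + 0.802) = min(1, 1.592) = 1.000
(~(x ↔ x) ⊗ (y → ~(y → ((x ⊗ z) ⊗ y)))) ↔ (~z ⊕ x) = 1 − |0.000 − 1.000| = 1 − 1.000 = 0.000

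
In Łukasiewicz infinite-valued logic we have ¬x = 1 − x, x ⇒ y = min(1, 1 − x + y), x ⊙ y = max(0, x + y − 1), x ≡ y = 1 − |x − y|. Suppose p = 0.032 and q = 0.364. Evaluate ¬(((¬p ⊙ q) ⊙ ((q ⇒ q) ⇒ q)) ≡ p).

0.032

¬p = 1 − 0.032 = 0.968
¬p ⊙ q = max(0, 0.968 + 0.364 − 1) = max(0, 0.332) = 0.332
q ⇒ q = min(1, 1 − 0.364 + 0.364) = min(1, 1.000) = 1.000
(q ⇒ q) ⇒ q = min(1, 1 − 1.000 + 0.364) = min(1, 0.364) = 0.364
(¬p ⊙ q) ⊙ ((q ⇒ q) ⇒ q) = max(0, 0.332 + 0.364 − 1) = max(0, -0.304) = 0.000
((¬p ⊙ q) ⊙ ((q ⇒ q) ⇒ q)) ≡ p = 1 − |0.000 − 0.032| = 1 − 0.032 = 0.968
¬(((¬p ⊙ q) ⊙ ((q ⇒ q) ⇒ q)) ≡ p) = 1 − 0.968 = 0.032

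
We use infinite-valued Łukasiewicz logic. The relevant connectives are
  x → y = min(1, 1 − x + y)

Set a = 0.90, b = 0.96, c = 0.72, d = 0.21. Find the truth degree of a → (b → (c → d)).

c → d = min(1, 1 − 0.72 + 0.21) = min(1, 0.49) = 0.49
b → (c → d) = min(1, 1 − 0.96 + 0.49) = min(1, 0.53) = 0.53
a → (b → (c → d)) = min(1, 1 − 0.90 + 0.53) = min(1, 0.63) = 0.63

0.63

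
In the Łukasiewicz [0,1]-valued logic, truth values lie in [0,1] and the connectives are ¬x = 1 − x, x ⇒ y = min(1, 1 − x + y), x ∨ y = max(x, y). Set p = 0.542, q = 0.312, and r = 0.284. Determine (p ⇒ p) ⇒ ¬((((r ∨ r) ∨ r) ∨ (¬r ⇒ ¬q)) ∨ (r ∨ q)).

p ⇒ p = min(1, 1 − 0.542 + 0.542) = min(1, 1.000) = 1.000
r ∨ r = max(0.284, 0.284) = 0.284
(r ∨ r) ∨ r = max(0.284, 0.284) = 0.284
¬r = 1 − 0.284 = 0.716
¬q = 1 − 0.312 = 0.688
¬r ⇒ ¬q = min(1, 1 − 0.716 + 0.688) = min(1, 0.972) = 0.972
((r ∨ r) ∨ r) ∨ (¬r ⇒ ¬q) = max(0.284, 0.972) = 0.972
r ∨ q = max(0.284, 0.312) = 0.312
(((r ∨ r) ∨ r) ∨ (¬r ⇒ ¬q)) ∨ (r ∨ q) = max(0.972, 0.312) = 0.972
¬((((r ∨ r) ∨ r) ∨ (¬r ⇒ ¬q)) ∨ (r ∨ q)) = 1 − 0.972 = 0.028
(p ⇒ p) ⇒ ¬((((r ∨ r) ∨ r) ∨ (¬r ⇒ ¬q)) ∨ (r ∨ q)) = min(1, 1 − 1.000 + 0.028) = min(1, 0.028) = 0.028

0.028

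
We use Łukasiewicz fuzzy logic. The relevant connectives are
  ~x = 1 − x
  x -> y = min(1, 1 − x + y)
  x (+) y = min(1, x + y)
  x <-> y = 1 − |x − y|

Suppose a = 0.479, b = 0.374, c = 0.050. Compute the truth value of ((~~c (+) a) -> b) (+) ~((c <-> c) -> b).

1.000

~c = 1 − 0.050 = 0.950
~~c = 1 − 0.950 = 0.050
~~c (+) a = min(1, 0.050 + 0.479) = min(1, 0.529) = 0.529
(~~c (+) a) -> b = min(1, 1 − 0.529 + 0.374) = min(1, 0.845) = 0.845
c <-> c = 1 − |0.050 − 0.050| = 1 − 0.000 = 1.000
(c <-> c) -> b = min(1, 1 − 1.000 + 0.374) = min(1, 0.374) = 0.374
~((c <-> c) -> b) = 1 − 0.374 = 0.626
((~~c (+) a) -> b) (+) ~((c <-> c) -> b) = min(1, 0.845 + 0.626) = min(1, 1.471) = 1.000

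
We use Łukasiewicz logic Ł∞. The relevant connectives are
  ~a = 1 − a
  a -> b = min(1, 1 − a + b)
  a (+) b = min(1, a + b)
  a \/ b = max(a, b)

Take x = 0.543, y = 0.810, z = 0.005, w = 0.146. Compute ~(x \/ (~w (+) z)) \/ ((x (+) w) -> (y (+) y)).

1.000

~w = 1 − 0.146 = 0.854
~w (+) z = min(1, 0.854 + 0.005) = min(1, 0.859) = 0.859
x \/ (~w (+) z) = max(0.543, 0.859) = 0.859
~(x \/ (~w (+) z)) = 1 − 0.859 = 0.141
x (+) w = min(1, 0.543 + 0.146) = min(1, 0.689) = 0.689
y (+) y = min(1, 0.810 + 0.810) = min(1, 1.620) = 1.000
(x (+) w) -> (y (+) y) = min(1, 1 − 0.689 + 1.000) = min(1, 1.311) = 1.000
~(x \/ (~w (+) z)) \/ ((x (+) w) -> (y (+) y)) = max(0.141, 1.000) = 1.000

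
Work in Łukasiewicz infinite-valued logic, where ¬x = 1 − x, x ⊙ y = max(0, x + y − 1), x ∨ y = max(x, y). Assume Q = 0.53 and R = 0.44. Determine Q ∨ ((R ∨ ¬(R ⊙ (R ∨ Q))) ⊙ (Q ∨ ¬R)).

0.56

R ∨ Q = max(0.44, 0.53) = 0.53
R ⊙ (R ∨ Q) = max(0, 0.44 + 0.53 − 1) = max(0, -0.03) = 0.00
¬(R ⊙ (R ∨ Q)) = 1 − 0.00 = 1.00
R ∨ ¬(R ⊙ (R ∨ Q)) = max(0.44, 1.00) = 1.00
¬R = 1 − 0.44 = 0.56
Q ∨ ¬R = max(0.53, 0.56) = 0.56
(R ∨ ¬(R ⊙ (R ∨ Q))) ⊙ (Q ∨ ¬R) = max(0, 1.00 + 0.56 − 1) = max(0, 0.56) = 0.56
Q ∨ ((R ∨ ¬(R ⊙ (R ∨ Q))) ⊙ (Q ∨ ¬R)) = max(0.53, 0.56) = 0.56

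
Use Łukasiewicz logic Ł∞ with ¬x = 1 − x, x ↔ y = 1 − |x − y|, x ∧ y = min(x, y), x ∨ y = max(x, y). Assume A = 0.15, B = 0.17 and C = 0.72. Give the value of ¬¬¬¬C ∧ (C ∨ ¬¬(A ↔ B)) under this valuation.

¬C = 1 − 0.72 = 0.28
¬¬C = 1 − 0.28 = 0.72
¬¬¬C = 1 − 0.72 = 0.28
¬¬¬¬C = 1 − 0.28 = 0.72
A ↔ B = 1 − |0.15 − 0.17| = 1 − 0.02 = 0.98
¬(A ↔ B) = 1 − 0.98 = 0.02
¬¬(A ↔ B) = 1 − 0.02 = 0.98
C ∨ ¬¬(A ↔ B) = max(0.72, 0.98) = 0.98
¬¬¬¬C ∧ (C ∨ ¬¬(A ↔ B)) = min(0.72, 0.98) = 0.72

0.72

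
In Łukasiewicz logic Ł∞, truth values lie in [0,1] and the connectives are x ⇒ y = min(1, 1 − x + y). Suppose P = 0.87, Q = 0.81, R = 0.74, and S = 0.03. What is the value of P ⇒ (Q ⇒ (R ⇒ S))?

R ⇒ S = min(1, 1 − 0.74 + 0.03) = min(1, 0.29) = 0.29
Q ⇒ (R ⇒ S) = min(1, 1 − 0.81 + 0.29) = min(1, 0.48) = 0.48
P ⇒ (Q ⇒ (R ⇒ S)) = min(1, 1 − 0.87 + 0.48) = min(1, 0.61) = 0.61

0.61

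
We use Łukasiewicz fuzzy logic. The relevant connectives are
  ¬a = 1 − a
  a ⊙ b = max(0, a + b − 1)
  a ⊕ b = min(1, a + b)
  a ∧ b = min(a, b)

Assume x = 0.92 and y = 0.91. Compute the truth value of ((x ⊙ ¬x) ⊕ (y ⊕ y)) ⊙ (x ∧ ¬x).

¬x = 1 − 0.92 = 0.08
x ⊙ ¬x = max(0, 0.92 + 0.08 − 1) = max(0, 0.00) = 0.00
y ⊕ y = min(1, 0.91 + 0.91) = min(1, 1.82) = 1.00
(x ⊙ ¬x) ⊕ (y ⊕ y) = min(1, 0.00 + 1.00) = min(1, 1.00) = 1.00
x ∧ ¬x = min(0.92, 0.08) = 0.08
((x ⊙ ¬x) ⊕ (y ⊕ y)) ⊙ (x ∧ ¬x) = max(0, 1.00 + 0.08 − 1) = max(0, 0.08) = 0.08

0.08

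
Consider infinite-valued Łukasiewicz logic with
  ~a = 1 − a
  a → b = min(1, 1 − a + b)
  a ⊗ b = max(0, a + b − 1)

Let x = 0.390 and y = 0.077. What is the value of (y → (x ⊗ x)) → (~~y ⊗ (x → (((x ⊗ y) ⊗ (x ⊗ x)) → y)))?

0.154

x ⊗ x = max(0, 0.390 + 0.390 − 1) = max(0, -0.220) = 0.000
y → (x ⊗ x) = min(1, 1 − 0.077 + 0.000) = min(1, 0.923) = 0.923
~y = 1 − 0.077 = 0.923
~~y = 1 − 0.923 = 0.077
x ⊗ y = max(0, 0.390 + 0.077 − 1) = max(0, -0.533) = 0.000
(x ⊗ y) ⊗ (x ⊗ x) = max(0, 0.000 + 0.000 − 1) = max(0, -1.000) = 0.000
((x ⊗ y) ⊗ (x ⊗ x)) → y = min(1, 1 − 0.000 + 0.077) = min(1, 1.077) = 1.000
x → (((x ⊗ y) ⊗ (x ⊗ x)) → y) = min(1, 1 − 0.390 + 1.000) = min(1, 1.610) = 1.000
~~y ⊗ (x → (((x ⊗ y) ⊗ (x ⊗ x)) → y)) = max(0, 0.077 + 1.000 − 1) = max(0, 0.077) = 0.077
(y → (x ⊗ x)) → (~~y ⊗ (x → (((x ⊗ y) ⊗ (x ⊗ x)) → y))) = min(1, 1 − 0.923 + 0.077) = min(1, 0.154) = 0.154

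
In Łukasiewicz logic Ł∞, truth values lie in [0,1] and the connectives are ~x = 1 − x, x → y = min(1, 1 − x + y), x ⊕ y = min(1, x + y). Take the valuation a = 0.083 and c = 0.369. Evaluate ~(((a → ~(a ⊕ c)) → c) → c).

0.000

a ⊕ c = min(1, 0.083 + 0.369) = min(1, 0.452) = 0.452
~(a ⊕ c) = 1 − 0.452 = 0.548
a → ~(a ⊕ c) = min(1, 1 − 0.083 + 0.548) = min(1, 1.465) = 1.000
(a → ~(a ⊕ c)) → c = min(1, 1 − 1.000 + 0.369) = min(1, 0.369) = 0.369
((a → ~(a ⊕ c)) → c) → c = min(1, 1 − 0.369 + 0.369) = min(1, 1.000) = 1.000
~(((a → ~(a ⊕ c)) → c) → c) = 1 − 1.000 = 0.000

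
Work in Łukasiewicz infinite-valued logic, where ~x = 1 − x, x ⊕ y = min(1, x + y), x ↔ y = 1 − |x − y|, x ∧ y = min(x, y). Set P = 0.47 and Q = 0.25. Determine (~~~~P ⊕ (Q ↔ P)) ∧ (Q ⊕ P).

0.72

~P = 1 − 0.47 = 0.53
~~P = 1 − 0.53 = 0.47
~~~P = 1 − 0.47 = 0.53
~~~~P = 1 − 0.53 = 0.47
Q ↔ P = 1 − |0.25 − 0.47| = 1 − 0.22 = 0.78
~~~~P ⊕ (Q ↔ P) = min(1, 0.47 + 0.78) = min(1, 1.25) = 1.00
Q ⊕ P = min(1, 0.25 + 0.47) = min(1, 0.72) = 0.72
(~~~~P ⊕ (Q ↔ P)) ∧ (Q ⊕ P) = min(1.00, 0.72) = 0.72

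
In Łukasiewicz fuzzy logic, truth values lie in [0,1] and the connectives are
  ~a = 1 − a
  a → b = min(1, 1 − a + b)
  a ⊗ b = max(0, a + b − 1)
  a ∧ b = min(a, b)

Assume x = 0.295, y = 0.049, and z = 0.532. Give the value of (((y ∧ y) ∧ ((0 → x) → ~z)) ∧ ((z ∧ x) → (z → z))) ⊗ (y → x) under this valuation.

y ∧ y = min(0.049, 0.049) = 0.049
0 → x = min(1, 1 − 0.000 + 0.295) = min(1, 1.295) = 1.000
~z = 1 − 0.532 = 0.468
(0 → x) → ~z = min(1, 1 − 1.000 + 0.468) = min(1, 0.468) = 0.468
(y ∧ y) ∧ ((0 → x) → ~z) = min(0.049, 0.468) = 0.049
z ∧ x = min(0.532, 0.295) = 0.295
z → z = min(1, 1 − 0.532 + 0.532) = min(1, 1.000) = 1.000
(z ∧ x) → (z → z) = min(1, 1 − 0.295 + 1.000) = min(1, 1.705) = 1.000
((y ∧ y) ∧ ((0 → x) → ~z)) ∧ ((z ∧ x) → (z → z)) = min(0.049, 1.000) = 0.049
y → x = min(1, 1 − 0.049 + 0.295) = min(1, 1.246) = 1.000
(((y ∧ y) ∧ ((0 → x) → ~z)) ∧ ((z ∧ x) → (z → z))) ⊗ (y → x) = max(0, 0.049 + 1.000 − 1) = max(0, 0.049) = 0.049

0.049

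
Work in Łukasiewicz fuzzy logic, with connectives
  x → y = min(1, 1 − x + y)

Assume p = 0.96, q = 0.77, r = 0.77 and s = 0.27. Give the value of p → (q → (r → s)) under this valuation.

r → s = min(1, 1 − 0.77 + 0.27) = min(1, 0.50) = 0.50
q → (r → s) = min(1, 1 − 0.77 + 0.50) = min(1, 0.73) = 0.73
p → (q → (r → s)) = min(1, 1 − 0.96 + 0.73) = min(1, 0.77) = 0.77

0.77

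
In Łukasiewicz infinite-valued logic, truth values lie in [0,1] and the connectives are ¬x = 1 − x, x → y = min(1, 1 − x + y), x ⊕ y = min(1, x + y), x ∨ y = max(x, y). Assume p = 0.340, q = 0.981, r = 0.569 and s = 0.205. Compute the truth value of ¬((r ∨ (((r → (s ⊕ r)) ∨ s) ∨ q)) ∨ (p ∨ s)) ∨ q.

0.981

s ⊕ r = min(1, 0.205 + 0.569) = min(1, 0.774) = 0.774
r → (s ⊕ r) = min(1, 1 − 0.569 + 0.774) = min(1, 1.205) = 1.000
(r → (s ⊕ r)) ∨ s = max(1.000, 0.205) = 1.000
((r → (s ⊕ r)) ∨ s) ∨ q = max(1.000, 0.981) = 1.000
r ∨ (((r → (s ⊕ r)) ∨ s) ∨ q) = max(0.569, 1.000) = 1.000
p ∨ s = max(0.340, 0.205) = 0.340
(r ∨ (((r → (s ⊕ r)) ∨ s) ∨ q)) ∨ (p ∨ s) = max(1.000, 0.340) = 1.000
¬((r ∨ (((r → (s ⊕ r)) ∨ s) ∨ q)) ∨ (p ∨ s)) = 1 − 1.000 = 0.000
¬((r ∨ (((r → (s ⊕ r)) ∨ s) ∨ q)) ∨ (p ∨ s)) ∨ q = max(0.000, 0.981) = 0.981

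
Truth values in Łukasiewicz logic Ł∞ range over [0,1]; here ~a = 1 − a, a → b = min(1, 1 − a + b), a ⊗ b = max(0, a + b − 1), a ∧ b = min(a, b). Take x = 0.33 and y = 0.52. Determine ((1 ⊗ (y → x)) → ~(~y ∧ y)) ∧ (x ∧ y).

y → x = min(1, 1 − 0.52 + 0.33) = min(1, 0.81) = 0.81
1 ⊗ (y → x) = max(0, 1.00 + 0.81 − 1) = max(0, 0.81) = 0.81
~y = 1 − 0.52 = 0.48
~y ∧ y = min(0.48, 0.52) = 0.48
~(~y ∧ y) = 1 − 0.48 = 0.52
(1 ⊗ (y → x)) → ~(~y ∧ y) = min(1, 1 − 0.81 + 0.52) = min(1, 0.71) = 0.71
x ∧ y = min(0.33, 0.52) = 0.33
((1 ⊗ (y → x)) → ~(~y ∧ y)) ∧ (x ∧ y) = min(0.71, 0.33) = 0.33

0.33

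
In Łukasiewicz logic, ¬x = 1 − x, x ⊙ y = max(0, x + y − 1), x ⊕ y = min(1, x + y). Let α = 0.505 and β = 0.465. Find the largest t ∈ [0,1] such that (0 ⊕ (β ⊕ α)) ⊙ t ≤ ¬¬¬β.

0.565

β ⊕ α = min(1, 0.465 + 0.505) = min(1, 0.970) = 0.970
0 ⊕ (β ⊕ α) = min(1, 0.000 + 0.970) = min(1, 0.970) = 0.970
So the left factor is 0 ⊕ (β ⊕ α) = 0.970.
¬β = 1 − 0.465 = 0.535
¬¬β = 1 − 0.535 = 0.465
¬¬¬β = 1 − 0.465 = 0.535
So the right-hand bound is ¬¬¬β = 0.535.
The residuum of the Łukasiewicz t-norm gives the supremum: min(1, 1 − 0.970 + 0.535).
1 − 0.970 + 0.535 = 0.565, so t = min(1, 0.565) = 0.565.
Check: 0.970 ⊙ 0.565 = max(0, 0.535) = 0.535 ≤ 0.535.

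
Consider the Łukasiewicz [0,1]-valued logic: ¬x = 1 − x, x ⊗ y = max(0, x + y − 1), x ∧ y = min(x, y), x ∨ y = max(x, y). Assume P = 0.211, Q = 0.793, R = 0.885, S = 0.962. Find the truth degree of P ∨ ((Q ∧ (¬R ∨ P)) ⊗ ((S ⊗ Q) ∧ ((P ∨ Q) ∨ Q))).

¬R = 1 − 0.885 = 0.115
¬R ∨ P = max(0.115, 0.211) = 0.211
Q ∧ (¬R ∨ P) = min(0.793, 0.211) = 0.211
S ⊗ Q = max(0, 0.962 + 0.793 − 1) = max(0, 0.755) = 0.755
P ∨ Q = max(0.211, 0.793) = 0.793
(P ∨ Q) ∨ Q = max(0.793, 0.793) = 0.793
(S ⊗ Q) ∧ ((P ∨ Q) ∨ Q) = min(0.755, 0.793) = 0.755
(Q ∧ (¬R ∨ P)) ⊗ ((S ⊗ Q) ∧ ((P ∨ Q) ∨ Q)) = max(0, 0.211 + 0.755 − 1) = max(0, -0.034) = 0.000
P ∨ ((Q ∧ (¬R ∨ P)) ⊗ ((S ⊗ Q) ∧ ((P ∨ Q) ∨ Q))) = max(0.211, 0.000) = 0.211

0.211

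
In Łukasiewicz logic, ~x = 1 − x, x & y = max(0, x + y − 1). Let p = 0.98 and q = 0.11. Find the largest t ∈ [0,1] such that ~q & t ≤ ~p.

0.13

~q = 1 − 0.11 = 0.89
So the left factor is ~q = 0.89.
~p = 1 − 0.98 = 0.02
So the right-hand bound is ~p = 0.02.
The residuum of the Łukasiewicz t-norm gives the supremum: min(1, 1 − 0.89 + 0.02).
1 − 0.89 + 0.02 = 0.13, so t = min(1, 0.13) = 0.13.
Check: 0.89 & 0.13 = max(0, 0.02) = 0.02 ≤ 0.02.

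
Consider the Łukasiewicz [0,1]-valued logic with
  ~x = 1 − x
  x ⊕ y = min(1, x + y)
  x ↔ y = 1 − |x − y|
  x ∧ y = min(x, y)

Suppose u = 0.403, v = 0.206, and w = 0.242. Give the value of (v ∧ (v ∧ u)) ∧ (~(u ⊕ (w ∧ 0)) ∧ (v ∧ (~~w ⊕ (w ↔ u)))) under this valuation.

0.206

v ∧ u = min(0.206, 0.403) = 0.206
v ∧ (v ∧ u) = min(0.206, 0.206) = 0.206
w ∧ 0 = min(0.242, 0.000) = 0.000
u ⊕ (w ∧ 0) = min(1, 0.403 + 0.000) = min(1, 0.403) = 0.403
~(u ⊕ (w ∧ 0)) = 1 − 0.403 = 0.597
~w = 1 − 0.242 = 0.758
~~w = 1 − 0.758 = 0.242
w ↔ u = 1 − |0.242 − 0.403| = 1 − 0.161 = 0.839
~~w ⊕ (w ↔ u) = min(1, 0.242 + 0.839) = min(1, 1.081) = 1.000
v ∧ (~~w ⊕ (w ↔ u)) = min(0.206, 1.000) = 0.206
~(u ⊕ (w ∧ 0)) ∧ (v ∧ (~~w ⊕ (w ↔ u))) = min(0.597, 0.206) = 0.206
(v ∧ (v ∧ u)) ∧ (~(u ⊕ (w ∧ 0)) ∧ (v ∧ (~~w ⊕ (w ↔ u)))) = min(0.206, 0.206) = 0.206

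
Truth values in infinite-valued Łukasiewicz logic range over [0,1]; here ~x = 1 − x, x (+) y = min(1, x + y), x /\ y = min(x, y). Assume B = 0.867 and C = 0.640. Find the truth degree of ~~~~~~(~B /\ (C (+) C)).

~B = 1 − 0.867 = 0.133
C (+) C = min(1, 0.640 + 0.640) = min(1, 1.280) = 1.000
~B /\ (C (+) C) = min(0.133, 1.000) = 0.133
~(~B /\ (C (+) C)) = 1 − 0.133 = 0.867
~~(~B /\ (C (+) C)) = 1 − 0.867 = 0.133
~~~(~B /\ (C (+) C)) = 1 − 0.133 = 0.867
~~~~(~B /\ (C (+) C)) = 1 − 0.867 = 0.133
~~~~~(~B /\ (C (+) C)) = 1 − 0.133 = 0.867
~~~~~~(~B /\ (C (+) C)) = 1 − 0.867 = 0.133

0.133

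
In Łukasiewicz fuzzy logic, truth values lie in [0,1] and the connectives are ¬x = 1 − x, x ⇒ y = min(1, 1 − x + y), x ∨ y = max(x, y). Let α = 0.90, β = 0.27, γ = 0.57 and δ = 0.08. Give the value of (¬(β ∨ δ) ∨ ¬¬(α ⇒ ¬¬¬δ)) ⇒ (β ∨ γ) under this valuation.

β ∨ δ = max(0.27, 0.08) = 0.27
¬(β ∨ δ) = 1 − 0.27 = 0.73
¬δ = 1 − 0.08 = 0.92
¬¬δ = 1 − 0.92 = 0.08
¬¬¬δ = 1 − 0.08 = 0.92
α ⇒ ¬¬¬δ = min(1, 1 − 0.90 + 0.92) = min(1, 1.02) = 1.00
¬(α ⇒ ¬¬¬δ) = 1 − 1.00 = 0.00
¬¬(α ⇒ ¬¬¬δ) = 1 − 0.00 = 1.00
¬(β ∨ δ) ∨ ¬¬(α ⇒ ¬¬¬δ) = max(0.73, 1.00) = 1.00
β ∨ γ = max(0.27, 0.57) = 0.57
(¬(β ∨ δ) ∨ ¬¬(α ⇒ ¬¬¬δ)) ⇒ (β ∨ γ) = min(1, 1 − 1.00 + 0.57) = min(1, 0.57) = 0.57

0.57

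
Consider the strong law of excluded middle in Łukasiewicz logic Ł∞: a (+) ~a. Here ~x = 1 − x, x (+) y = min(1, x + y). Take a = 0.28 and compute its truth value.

1.00

~a = 1 − 0.28 = 0.72
a (+) ~a = min(1, 0.28 + 0.72) = min(1, 1.00) = 1.00
(As expected: always 1 in Ł∞ since a ⊕ (1−a) = 1.)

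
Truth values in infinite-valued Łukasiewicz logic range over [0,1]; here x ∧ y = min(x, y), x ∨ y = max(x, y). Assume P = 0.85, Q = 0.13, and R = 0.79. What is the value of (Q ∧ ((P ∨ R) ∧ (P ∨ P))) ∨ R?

0.79

P ∨ R = max(0.85, 0.79) = 0.85
P ∨ P = max(0.85, 0.85) = 0.85
(P ∨ R) ∧ (P ∨ P) = min(0.85, 0.85) = 0.85
Q ∧ ((P ∨ R) ∧ (P ∨ P)) = min(0.13, 0.85) = 0.13
(Q ∧ ((P ∨ R) ∧ (P ∨ P))) ∨ R = max(0.13, 0.79) = 0.79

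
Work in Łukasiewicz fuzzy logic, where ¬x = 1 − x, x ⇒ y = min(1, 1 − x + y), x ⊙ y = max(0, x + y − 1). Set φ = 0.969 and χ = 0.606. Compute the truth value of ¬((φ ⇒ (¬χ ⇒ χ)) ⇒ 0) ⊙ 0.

0.000

¬χ = 1 − 0.606 = 0.394
¬χ ⇒ χ = min(1, 1 − 0.394 + 0.606) = min(1, 1.212) = 1.000
φ ⇒ (¬χ ⇒ χ) = min(1, 1 − 0.969 + 1.000) = min(1, 1.031) = 1.000
(φ ⇒ (¬χ ⇒ χ)) ⇒ 0 = min(1, 1 − 1.000 + 0.000) = min(1, 0.000) = 0.000
¬((φ ⇒ (¬χ ⇒ χ)) ⇒ 0) = 1 − 0.000 = 1.000
¬((φ ⇒ (¬χ ⇒ χ)) ⇒ 0) ⊙ 0 = max(0, 1.000 + 0.000 − 1) = max(0, 0.000) = 0.000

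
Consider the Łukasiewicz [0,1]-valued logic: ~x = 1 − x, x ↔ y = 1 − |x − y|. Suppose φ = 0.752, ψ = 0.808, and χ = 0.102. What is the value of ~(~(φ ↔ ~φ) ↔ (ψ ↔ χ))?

0.210

~φ = 1 − 0.752 = 0.248
φ ↔ ~φ = 1 − |0.752 − 0.248| = 1 − 0.504 = 0.496
~(φ ↔ ~φ) = 1 − 0.496 = 0.504
ψ ↔ χ = 1 − |0.808 − 0.102| = 1 − 0.706 = 0.294
~(φ ↔ ~φ) ↔ (ψ ↔ χ) = 1 − |0.504 − 0.294| = 1 − 0.210 = 0.790
~(~(φ ↔ ~φ) ↔ (ψ ↔ χ)) = 1 − 0.790 = 0.210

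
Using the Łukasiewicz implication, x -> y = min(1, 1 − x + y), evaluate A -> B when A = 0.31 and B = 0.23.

A -> B = min(1, 1 − 0.31 + 0.23) = min(1, 0.92) = 0.92
For comparison, the Gödel implication (1 if x ≤ y else y) would give 0.23.

0.92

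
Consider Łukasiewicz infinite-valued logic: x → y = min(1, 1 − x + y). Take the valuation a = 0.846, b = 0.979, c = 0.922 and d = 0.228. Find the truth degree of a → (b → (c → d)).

c → d = min(1, 1 − 0.922 + 0.228) = min(1, 0.306) = 0.306
b → (c → d) = min(1, 1 − 0.979 + 0.306) = min(1, 0.327) = 0.327
a → (b → (c → d)) = min(1, 1 − 0.846 + 0.327) = min(1, 0.481) = 0.481

0.481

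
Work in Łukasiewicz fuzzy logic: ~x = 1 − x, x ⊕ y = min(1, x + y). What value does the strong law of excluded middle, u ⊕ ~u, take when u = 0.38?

1.00

~u = 1 − 0.38 = 0.62
u ⊕ ~u = min(1, 0.38 + 0.62) = min(1, 1.00) = 1.00
(As expected: always 1 in Ł∞ since a ⊕ (1−a) = 1.)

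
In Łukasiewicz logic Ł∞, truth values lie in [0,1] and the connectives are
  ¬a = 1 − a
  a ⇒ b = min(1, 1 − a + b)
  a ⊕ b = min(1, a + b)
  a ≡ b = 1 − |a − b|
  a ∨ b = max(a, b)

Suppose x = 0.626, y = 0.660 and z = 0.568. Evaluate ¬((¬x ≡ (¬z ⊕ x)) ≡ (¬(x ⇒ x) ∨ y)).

¬x = 1 − 0.626 = 0.374
¬z = 1 − 0.568 = 0.432
¬z ⊕ x = min(1, 0.432 + 0.626) = min(1, 1.058) = 1.000
¬x ≡ (¬z ⊕ x) = 1 − |0.374 − 1.000| = 1 − 0.626 = 0.374
x ⇒ x = min(1, 1 − 0.626 + 0.626) = min(1, 1.000) = 1.000
¬(x ⇒ x) = 1 − 1.000 = 0.000
¬(x ⇒ x) ∨ y = max(0.000, 0.660) = 0.660
(¬x ≡ (¬z ⊕ x)) ≡ (¬(x ⇒ x) ∨ y) = 1 − |0.374 − 0.660| = 1 − 0.286 = 0.714
¬((¬x ≡ (¬z ⊕ x)) ≡ (¬(x ⇒ x) ∨ y)) = 1 − 0.714 = 0.286

0.286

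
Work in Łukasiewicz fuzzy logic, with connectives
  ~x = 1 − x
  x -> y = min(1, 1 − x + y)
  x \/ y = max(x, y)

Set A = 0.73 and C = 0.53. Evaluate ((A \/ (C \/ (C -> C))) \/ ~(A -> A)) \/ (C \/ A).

C -> C = min(1, 1 − 0.53 + 0.53) = min(1, 1.00) = 1.00
C \/ (C -> C) = max(0.53, 1.00) = 1.00
A \/ (C \/ (C -> C)) = max(0.73, 1.00) = 1.00
A -> A = min(1, 1 − 0.73 + 0.73) = min(1, 1.00) = 1.00
~(A -> A) = 1 − 1.00 = 0.00
(A \/ (C \/ (C -> C))) \/ ~(A -> A) = max(1.00, 0.00) = 1.00
C \/ A = max(0.53, 0.73) = 0.73
((A \/ (C \/ (C -> C))) \/ ~(A -> A)) \/ (C \/ A) = max(1.00, 0.73) = 1.00

1.00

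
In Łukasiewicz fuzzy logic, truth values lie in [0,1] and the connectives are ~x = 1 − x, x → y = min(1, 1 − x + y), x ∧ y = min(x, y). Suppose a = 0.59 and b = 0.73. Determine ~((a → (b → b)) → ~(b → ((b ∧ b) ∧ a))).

0.86

b → b = min(1, 1 − 0.73 + 0.73) = min(1, 1.00) = 1.00
a → (b → b) = min(1, 1 − 0.59 + 1.00) = min(1, 1.41) = 1.00
b ∧ b = min(0.73, 0.73) = 0.73
(b ∧ b) ∧ a = min(0.73, 0.59) = 0.59
b → ((b ∧ b) ∧ a) = min(1, 1 − 0.73 + 0.59) = min(1, 0.86) = 0.86
~(b → ((b ∧ b) ∧ a)) = 1 − 0.86 = 0.14
(a → (b → b)) → ~(b → ((b ∧ b) ∧ a)) = min(1, 1 − 1.00 + 0.14) = min(1, 0.14) = 0.14
~((a → (b → b)) → ~(b → ((b ∧ b) ∧ a))) = 1 − 0.14 = 0.86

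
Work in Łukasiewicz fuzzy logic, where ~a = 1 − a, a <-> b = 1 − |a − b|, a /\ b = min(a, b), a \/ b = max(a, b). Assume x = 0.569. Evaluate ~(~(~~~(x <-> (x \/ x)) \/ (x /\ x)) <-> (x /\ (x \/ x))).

x \/ x = max(0.569, 0.569) = 0.569
x <-> (x \/ x) = 1 − |0.569 − 0.569| = 1 − 0.000 = 1.000
~(x <-> (x \/ x)) = 1 − 1.000 = 0.000
~~(x <-> (x \/ x)) = 1 − 0.000 = 1.000
~~~(x <-> (x \/ x)) = 1 − 1.000 = 0.000
x /\ x = min(0.569, 0.569) = 0.569
~~~(x <-> (x \/ x)) \/ (x /\ x) = max(0.000, 0.569) = 0.569
~(~~~(x <-> (x \/ x)) \/ (x /\ x)) = 1 − 0.569 = 0.431
x /\ (x \/ x) = min(0.569, 0.569) = 0.569
~(~~~(x <-> (x \/ x)) \/ (x /\ x)) <-> (x /\ (x \/ x)) = 1 − |0.431 − 0.569| = 1 − 0.138 = 0.862
~(~(~~~(x <-> (x \/ x)) \/ (x /\ x)) <-> (x /\ (x \/ x))) = 1 − 0.862 = 0.138

0.138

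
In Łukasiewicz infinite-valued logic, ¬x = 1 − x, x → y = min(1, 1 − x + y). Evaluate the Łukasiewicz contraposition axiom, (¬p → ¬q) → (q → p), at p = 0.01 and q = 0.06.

¬p = 1 − 0.01 = 0.99
¬q = 1 − 0.06 = 0.94
¬p → ¬q = min(1, 1 − 0.99 + 0.94) = min(1, 0.95) = 0.95
q → p = min(1, 1 − 0.06 + 0.01) = min(1, 0.95) = 0.95
(¬p → ¬q) → (q → p) = min(1, 1 − 0.95 + 0.95) = min(1, 1.00) = 1.00
(As expected: an axiom of Ł∞, always 1.)

1.00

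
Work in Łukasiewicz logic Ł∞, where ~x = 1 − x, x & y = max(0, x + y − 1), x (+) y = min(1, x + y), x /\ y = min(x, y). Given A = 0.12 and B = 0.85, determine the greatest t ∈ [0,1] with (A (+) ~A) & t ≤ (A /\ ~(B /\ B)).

~A = 1 − 0.12 = 0.88
A (+) ~A = min(1, 0.12 + 0.88) = min(1, 1.00) = 1.00
So the left factor is A (+) ~A = 1.00.
B /\ B = min(0.85, 0.85) = 0.85
~(B /\ B) = 1 − 0.85 = 0.15
A /\ ~(B /\ B) = min(0.12, 0.15) = 0.12
So the right-hand bound is A /\ ~(B /\ B) = 0.12.
The residuum of the Łukasiewicz t-norm gives the supremum: min(1, 1 − 1.00 + 0.12).
1 − 1.00 + 0.12 = 0.12, so t = min(1, 0.12) = 0.12.
Check: 1.00 & 0.12 = max(0, 0.12) = 0.12 ≤ 0.12.

0.12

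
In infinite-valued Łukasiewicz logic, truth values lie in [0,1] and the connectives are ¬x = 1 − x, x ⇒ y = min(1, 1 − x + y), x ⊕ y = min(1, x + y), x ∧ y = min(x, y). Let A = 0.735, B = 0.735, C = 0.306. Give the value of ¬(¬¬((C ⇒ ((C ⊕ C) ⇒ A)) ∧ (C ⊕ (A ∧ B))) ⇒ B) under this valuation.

0.265

C ⊕ C = min(1, 0.306 + 0.306) = min(1, 0.612) = 0.612
(C ⊕ C) ⇒ A = min(1, 1 − 0.612 + 0.735) = min(1, 1.123) = 1.000
C ⇒ ((C ⊕ C) ⇒ A) = min(1, 1 − 0.306 + 1.000) = min(1, 1.694) = 1.000
A ∧ B = min(0.735, 0.735) = 0.735
C ⊕ (A ∧ B) = min(1, 0.306 + 0.735) = min(1, 1.041) = 1.000
(C ⇒ ((C ⊕ C) ⇒ A)) ∧ (C ⊕ (A ∧ B)) = min(1.000, 1.000) = 1.000
¬((C ⇒ ((C ⊕ C) ⇒ A)) ∧ (C ⊕ (A ∧ B))) = 1 − 1.000 = 0.000
¬¬((C ⇒ ((C ⊕ C) ⇒ A)) ∧ (C ⊕ (A ∧ B))) = 1 − 0.000 = 1.000
¬¬((C ⇒ ((C ⊕ C) ⇒ A)) ∧ (C ⊕ (A ∧ B))) ⇒ B = min(1, 1 − 1.000 + 0.735) = min(1, 0.735) = 0.735
¬(¬¬((C ⇒ ((C ⊕ C) ⇒ A)) ∧ (C ⊕ (A ∧ B))) ⇒ B) = 1 − 0.735 = 0.265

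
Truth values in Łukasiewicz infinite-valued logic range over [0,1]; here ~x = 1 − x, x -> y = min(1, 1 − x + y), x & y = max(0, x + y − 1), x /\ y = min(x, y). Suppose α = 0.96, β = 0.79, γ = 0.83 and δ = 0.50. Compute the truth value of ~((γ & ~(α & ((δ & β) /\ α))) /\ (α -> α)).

δ & β = max(0, 0.50 + 0.79 − 1) = max(0, 0.29) = 0.29
(δ & β) /\ α = min(0.29, 0.96) = 0.29
α & ((δ & β) /\ α) = max(0, 0.96 + 0.29 − 1) = max(0, 0.25) = 0.25
~(α & ((δ & β) /\ α)) = 1 − 0.25 = 0.75
γ & ~(α & ((δ & β) /\ α)) = max(0, 0.83 + 0.75 − 1) = max(0, 0.58) = 0.58
α -> α = min(1, 1 − 0.96 + 0.96) = min(1, 1.00) = 1.00
(γ & ~(α & ((δ & β) /\ α))) /\ (α -> α) = min(0.58, 1.00) = 0.58
~((γ & ~(α & ((δ & β) /\ α))) /\ (α -> α)) = 1 − 0.58 = 0.42

0.42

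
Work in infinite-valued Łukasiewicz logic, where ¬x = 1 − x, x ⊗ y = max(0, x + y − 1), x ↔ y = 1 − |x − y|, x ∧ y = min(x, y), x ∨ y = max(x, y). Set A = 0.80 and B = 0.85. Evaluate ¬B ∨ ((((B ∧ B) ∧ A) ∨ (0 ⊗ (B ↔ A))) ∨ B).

0.85

¬B = 1 − 0.85 = 0.15
B ∧ B = min(0.85, 0.85) = 0.85
(B ∧ B) ∧ A = min(0.85, 0.80) = 0.80
B ↔ A = 1 − |0.85 − 0.80| = 1 − 0.05 = 0.95
0 ⊗ (B ↔ A) = max(0, 0.00 + 0.95 − 1) = max(0, -0.05) = 0.00
((B ∧ B) ∧ A) ∨ (0 ⊗ (B ↔ A)) = max(0.80, 0.00) = 0.80
(((B ∧ B) ∧ A) ∨ (0 ⊗ (B ↔ A))) ∨ B = max(0.80, 0.85) = 0.85
¬B ∨ ((((B ∧ B) ∧ A) ∨ (0 ⊗ (B ↔ A))) ∨ B) = max(0.15, 0.85) = 0.85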